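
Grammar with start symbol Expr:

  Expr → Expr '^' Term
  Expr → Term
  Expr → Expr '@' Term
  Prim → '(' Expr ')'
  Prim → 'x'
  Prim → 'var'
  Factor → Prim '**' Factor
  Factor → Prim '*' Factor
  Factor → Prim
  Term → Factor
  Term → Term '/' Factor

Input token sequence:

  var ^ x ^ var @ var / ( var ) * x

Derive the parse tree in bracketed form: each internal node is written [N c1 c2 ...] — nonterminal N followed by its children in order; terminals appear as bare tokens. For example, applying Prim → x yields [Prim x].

[Expr [Expr [Expr [Expr [Term [Factor [Prim var]]]] ^ [Term [Factor [Prim x]]]] ^ [Term [Factor [Prim var]]]] @ [Term [Term [Factor [Prim var]]] / [Factor [Prim ( [Expr [Term [Factor [Prim var]]]] )] * [Factor [Prim x]]]]]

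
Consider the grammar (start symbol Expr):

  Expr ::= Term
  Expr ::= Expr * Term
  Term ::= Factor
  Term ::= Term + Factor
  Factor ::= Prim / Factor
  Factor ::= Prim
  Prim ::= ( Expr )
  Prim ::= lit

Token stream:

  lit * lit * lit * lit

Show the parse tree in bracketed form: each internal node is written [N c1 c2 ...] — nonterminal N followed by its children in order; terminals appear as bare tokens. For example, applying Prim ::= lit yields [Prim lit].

[Expr [Expr [Expr [Expr [Term [Factor [Prim lit]]]] * [Term [Factor [Prim lit]]]] * [Term [Factor [Prim lit]]]] * [Term [Factor [Prim lit]]]]

Expr
Expr * Term
Expr * Term * Term
Expr * Term * Term * Term
Term * Term * Term * Term
Factor * Term * Term * Term
Prim * Term * Term * Term
lit * Term * Term * Term
lit * Factor * Term * Term
lit * Prim * Term * Term
lit * lit * Term * Term
lit * lit * Factor * Term
lit * lit * Prim * Term
lit * lit * lit * Term
lit * lit * lit * Factor
lit * lit * lit * Prim
lit * lit * lit * lit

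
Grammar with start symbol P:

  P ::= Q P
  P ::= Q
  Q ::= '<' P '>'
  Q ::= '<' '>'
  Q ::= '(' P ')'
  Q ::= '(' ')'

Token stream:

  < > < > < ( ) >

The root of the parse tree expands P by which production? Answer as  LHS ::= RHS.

P ::= Q P

[P [Q < >] [P [Q < >] [P [Q < [P [Q ( )]] >]]]]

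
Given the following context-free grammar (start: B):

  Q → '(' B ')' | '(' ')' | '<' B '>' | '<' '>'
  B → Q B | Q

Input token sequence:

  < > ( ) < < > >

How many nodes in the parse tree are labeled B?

4

[B [Q < >] [B [Q ( )] [B [Q < [B [Q < >]] >]]]]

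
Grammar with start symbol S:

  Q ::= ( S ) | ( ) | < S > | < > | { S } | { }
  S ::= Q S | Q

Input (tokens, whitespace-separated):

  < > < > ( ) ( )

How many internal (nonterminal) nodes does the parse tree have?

[S [Q < >] [S [Q < >] [S [Q ( )] [S [Q ( )]]]]]

8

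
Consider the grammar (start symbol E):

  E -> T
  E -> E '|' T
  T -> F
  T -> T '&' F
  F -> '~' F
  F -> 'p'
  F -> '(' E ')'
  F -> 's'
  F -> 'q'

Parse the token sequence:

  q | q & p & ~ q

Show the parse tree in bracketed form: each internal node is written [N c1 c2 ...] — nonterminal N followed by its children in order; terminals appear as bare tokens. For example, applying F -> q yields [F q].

[E [E [T [F q]]] | [T [T [T [F q]] & [F p]] & [F ~ [F q]]]]

E
E | T
T | T
F | T
q | T
q | T & F
q | T & F & F
q | F & F & F
q | q & F & F
q | q & p & F
q | q & p & ~ F
q | q & p & ~ q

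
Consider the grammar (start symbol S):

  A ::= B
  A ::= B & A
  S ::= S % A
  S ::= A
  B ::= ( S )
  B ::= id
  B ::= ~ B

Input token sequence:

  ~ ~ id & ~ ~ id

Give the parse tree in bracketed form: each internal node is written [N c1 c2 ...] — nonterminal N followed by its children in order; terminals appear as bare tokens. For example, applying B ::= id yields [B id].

S
A
B & A
~ B & A
~ ~ B & A
~ ~ id & A
~ ~ id & B
~ ~ id & ~ B
~ ~ id & ~ ~ B
~ ~ id & ~ ~ id

[S [A [B ~ [B ~ [B id]]] & [A [B ~ [B ~ [B id]]]]]]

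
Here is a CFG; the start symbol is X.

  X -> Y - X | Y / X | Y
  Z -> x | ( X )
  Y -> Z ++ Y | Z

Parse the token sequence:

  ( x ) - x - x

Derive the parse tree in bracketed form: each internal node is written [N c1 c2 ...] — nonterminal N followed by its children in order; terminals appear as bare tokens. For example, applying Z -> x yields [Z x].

X
Y - X
Z - X
( X ) - X
( Y ) - X
( Z ) - X
( x ) - X
( x ) - Y - X
( x ) - Z - X
( x ) - x - X
( x ) - x - Y
( x ) - x - Z
( x ) - x - x

[X [Y [Z ( [X [Y [Z x]]] )]] - [X [Y [Z x]] - [X [Y [Z x]]]]]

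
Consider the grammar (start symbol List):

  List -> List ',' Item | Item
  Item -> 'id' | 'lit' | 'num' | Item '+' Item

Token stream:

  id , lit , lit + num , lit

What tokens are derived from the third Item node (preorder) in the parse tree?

[List [List [List [List [Item id]] , [Item lit]] , [Item [Item lit] + [Item num]]] , [Item lit]]

lit + num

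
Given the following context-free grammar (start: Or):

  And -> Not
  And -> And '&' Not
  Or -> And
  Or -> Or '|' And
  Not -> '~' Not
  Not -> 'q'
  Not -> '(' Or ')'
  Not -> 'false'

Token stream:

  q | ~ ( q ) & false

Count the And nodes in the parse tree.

4

[Or [Or [And [Not q]]] | [And [And [Not ~ [Not ( [Or [And [Not q]]] )]]] & [Not false]]]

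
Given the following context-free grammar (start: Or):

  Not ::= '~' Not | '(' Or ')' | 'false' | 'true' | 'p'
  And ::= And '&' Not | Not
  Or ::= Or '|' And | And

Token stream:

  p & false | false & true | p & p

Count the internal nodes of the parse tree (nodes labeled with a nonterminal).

[Or [Or [Or [And [And [Not p]] & [Not false]]] | [And [And [Not false]] & [Not true]]] | [And [And [Not p]] & [Not p]]]

15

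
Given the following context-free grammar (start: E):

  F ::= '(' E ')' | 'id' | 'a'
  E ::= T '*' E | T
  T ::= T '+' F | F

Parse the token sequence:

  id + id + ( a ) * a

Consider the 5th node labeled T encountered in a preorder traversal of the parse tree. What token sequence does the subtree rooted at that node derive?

a

[E [T [T [T [F id]] + [F id]] + [F ( [E [T [F a]]] )]] * [E [T [F a]]]]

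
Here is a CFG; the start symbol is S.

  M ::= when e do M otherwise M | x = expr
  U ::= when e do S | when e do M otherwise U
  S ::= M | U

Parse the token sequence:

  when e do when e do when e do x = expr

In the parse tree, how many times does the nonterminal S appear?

[S [U when e do [S [U when e do [S [U when e do [S [M x = expr]]]]]]]]

4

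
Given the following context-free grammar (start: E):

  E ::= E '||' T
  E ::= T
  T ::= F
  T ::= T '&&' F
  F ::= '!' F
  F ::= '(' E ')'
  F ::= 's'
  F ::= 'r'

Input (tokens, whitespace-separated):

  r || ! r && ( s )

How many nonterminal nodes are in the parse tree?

12

[E [E [T [F r]]] || [T [T [F ! [F r]]] && [F ( [E [T [F s]]] )]]]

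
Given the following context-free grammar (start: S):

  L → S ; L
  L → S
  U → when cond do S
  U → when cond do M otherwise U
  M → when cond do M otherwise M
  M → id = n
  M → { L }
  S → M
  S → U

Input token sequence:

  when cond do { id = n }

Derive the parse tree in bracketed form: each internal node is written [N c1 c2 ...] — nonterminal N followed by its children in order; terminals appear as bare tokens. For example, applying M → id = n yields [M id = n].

[S [U when cond do [S [M { [L [S [M id = n]]] }]]]]

S
U
when cond do S
when cond do M
when cond do { L }
when cond do { S }
when cond do { M }
when cond do { id = n }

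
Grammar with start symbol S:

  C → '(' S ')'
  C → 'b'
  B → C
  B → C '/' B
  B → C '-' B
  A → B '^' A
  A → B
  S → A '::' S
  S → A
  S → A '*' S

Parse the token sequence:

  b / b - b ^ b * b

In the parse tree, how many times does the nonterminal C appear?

[S [A [B [C b] / [B [C b] - [B [C b]]]] ^ [A [B [C b]]]] * [S [A [B [C b]]]]]

5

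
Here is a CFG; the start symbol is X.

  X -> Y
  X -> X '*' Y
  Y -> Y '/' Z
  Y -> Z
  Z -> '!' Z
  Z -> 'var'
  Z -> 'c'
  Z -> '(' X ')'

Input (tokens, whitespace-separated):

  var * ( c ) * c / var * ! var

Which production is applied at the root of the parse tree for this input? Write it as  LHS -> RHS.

[X [X [X [X [Y [Z var]]] * [Y [Z ( [X [Y [Z c]]] )]]] * [Y [Y [Z c]] / [Z var]]] * [Y [Z ! [Z var]]]]

X -> X '*' Y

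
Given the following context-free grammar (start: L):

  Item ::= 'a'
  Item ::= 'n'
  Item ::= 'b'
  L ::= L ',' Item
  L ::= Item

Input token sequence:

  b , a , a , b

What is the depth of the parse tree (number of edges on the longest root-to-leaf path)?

[L [L [L [L [Item b]] , [Item a]] , [Item a]] , [Item b]]

5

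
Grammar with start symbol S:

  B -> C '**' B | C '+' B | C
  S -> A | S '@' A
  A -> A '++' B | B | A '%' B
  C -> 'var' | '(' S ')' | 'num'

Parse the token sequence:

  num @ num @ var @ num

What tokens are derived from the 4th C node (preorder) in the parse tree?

[S [S [S [S [A [B [C num]]]] @ [A [B [C num]]]] @ [A [B [C var]]]] @ [A [B [C num]]]]

num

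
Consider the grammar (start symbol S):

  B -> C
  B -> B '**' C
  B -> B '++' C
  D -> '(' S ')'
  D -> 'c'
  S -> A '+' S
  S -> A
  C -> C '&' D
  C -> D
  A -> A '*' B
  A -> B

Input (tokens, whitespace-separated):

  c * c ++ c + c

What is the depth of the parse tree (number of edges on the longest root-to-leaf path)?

[S [A [A [B [C [D c]]]] * [B [B [C [D c]]] ++ [C [D c]]]] + [S [A [B [C [D c]]]]]]

6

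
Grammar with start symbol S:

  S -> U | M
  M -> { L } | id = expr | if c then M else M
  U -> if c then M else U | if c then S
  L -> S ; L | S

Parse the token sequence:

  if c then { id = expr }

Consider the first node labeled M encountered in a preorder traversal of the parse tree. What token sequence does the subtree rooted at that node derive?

{ id = expr }

[S [U if c then [S [M { [L [S [M id = expr]]] }]]]]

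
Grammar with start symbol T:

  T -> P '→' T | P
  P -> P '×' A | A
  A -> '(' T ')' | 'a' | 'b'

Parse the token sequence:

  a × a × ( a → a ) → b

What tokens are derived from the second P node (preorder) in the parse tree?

a × a

[T [P [P [P [A a]] × [A a]] × [A ( [T [P [A a]] → [T [P [A a]]]] )]] → [T [P [A b]]]]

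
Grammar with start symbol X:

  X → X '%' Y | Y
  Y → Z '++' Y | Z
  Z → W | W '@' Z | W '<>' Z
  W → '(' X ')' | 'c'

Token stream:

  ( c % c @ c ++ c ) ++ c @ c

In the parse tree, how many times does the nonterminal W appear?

[X [Y [Z [W ( [X [X [Y [Z [W c]]]] % [Y [Z [W c] @ [Z [W c]]] ++ [Y [Z [W c]]]]] )]] ++ [Y [Z [W c] @ [Z [W c]]]]]]

7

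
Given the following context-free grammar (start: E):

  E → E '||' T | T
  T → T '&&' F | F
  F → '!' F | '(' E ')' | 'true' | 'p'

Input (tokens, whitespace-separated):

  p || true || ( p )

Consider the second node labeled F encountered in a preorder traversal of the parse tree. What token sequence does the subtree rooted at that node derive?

[E [E [E [T [F p]]] || [T [F true]]] || [T [F ( [E [T [F p]]] )]]]

true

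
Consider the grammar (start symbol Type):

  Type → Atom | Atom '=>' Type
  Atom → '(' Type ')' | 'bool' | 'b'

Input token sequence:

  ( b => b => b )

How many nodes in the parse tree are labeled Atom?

4

[Type [Atom ( [Type [Atom b] => [Type [Atom b] => [Type [Atom b]]]] )]]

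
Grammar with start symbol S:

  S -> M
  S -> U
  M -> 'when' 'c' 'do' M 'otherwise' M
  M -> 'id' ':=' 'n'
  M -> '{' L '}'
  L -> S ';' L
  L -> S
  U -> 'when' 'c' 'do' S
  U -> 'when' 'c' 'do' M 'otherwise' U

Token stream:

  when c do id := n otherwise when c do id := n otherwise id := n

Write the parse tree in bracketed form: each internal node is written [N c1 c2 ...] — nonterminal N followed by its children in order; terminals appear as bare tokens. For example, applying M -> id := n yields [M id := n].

S
M
when c do M otherwise M
when c do id := n otherwise M
when c do id := n otherwise when c do M otherwise M
when c do id := n otherwise when c do id := n otherwise M
when c do id := n otherwise when c do id := n otherwise id := n

[S [M when c do [M id := n] otherwise [M when c do [M id := n] otherwise [M id := n]]]]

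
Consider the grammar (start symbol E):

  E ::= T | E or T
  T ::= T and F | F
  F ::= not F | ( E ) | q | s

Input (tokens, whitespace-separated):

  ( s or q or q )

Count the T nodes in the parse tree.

4

[E [T [F ( [E [E [E [T [F s]]] or [T [F q]]] or [T [F q]]] )]]]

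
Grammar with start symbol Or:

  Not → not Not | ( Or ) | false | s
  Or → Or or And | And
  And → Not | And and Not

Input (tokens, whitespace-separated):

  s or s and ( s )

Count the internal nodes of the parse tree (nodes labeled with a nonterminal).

11

[Or [Or [And [Not s]]] or [And [And [Not s]] and [Not ( [Or [And [Not s]]] )]]]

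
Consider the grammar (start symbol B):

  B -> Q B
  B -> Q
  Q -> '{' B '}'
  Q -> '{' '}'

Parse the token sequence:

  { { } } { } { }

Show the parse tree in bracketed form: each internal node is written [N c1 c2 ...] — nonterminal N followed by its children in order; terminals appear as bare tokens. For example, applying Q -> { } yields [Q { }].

B
Q B
{ B } B
{ Q } B
{ { } } B
{ { } } Q B
{ { } } { } B
{ { } } { } Q
{ { } } { } { }

[B [Q { [B [Q { }]] }] [B [Q { }] [B [Q { }]]]]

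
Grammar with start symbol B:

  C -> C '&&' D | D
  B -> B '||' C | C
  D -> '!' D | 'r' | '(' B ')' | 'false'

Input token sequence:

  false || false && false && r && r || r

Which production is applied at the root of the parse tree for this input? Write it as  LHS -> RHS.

[B [B [B [C [D false]]] || [C [C [C [C [D false]] && [D false]] && [D r]] && [D r]]] || [C [D r]]]

B -> B '||' C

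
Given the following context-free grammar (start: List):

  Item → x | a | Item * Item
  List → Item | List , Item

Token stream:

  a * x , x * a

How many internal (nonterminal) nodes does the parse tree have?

8

[List [List [Item [Item a] * [Item x]]] , [Item [Item x] * [Item a]]]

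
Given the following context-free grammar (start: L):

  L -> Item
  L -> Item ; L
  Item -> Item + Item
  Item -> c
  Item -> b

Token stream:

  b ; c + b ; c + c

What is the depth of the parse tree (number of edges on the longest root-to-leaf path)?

5

[L [Item b] ; [L [Item [Item c] + [Item b]] ; [L [Item [Item c] + [Item c]]]]]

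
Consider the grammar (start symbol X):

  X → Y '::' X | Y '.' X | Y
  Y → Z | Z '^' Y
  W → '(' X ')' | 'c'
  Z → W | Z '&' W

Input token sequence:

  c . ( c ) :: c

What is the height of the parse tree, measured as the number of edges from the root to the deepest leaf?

[X [Y [Z [W c]]] . [X [Y [Z [W ( [X [Y [Z [W c]]]] )]]] :: [X [Y [Z [W c]]]]]]

9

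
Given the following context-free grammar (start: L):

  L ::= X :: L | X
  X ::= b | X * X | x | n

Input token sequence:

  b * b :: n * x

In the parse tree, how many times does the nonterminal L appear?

2

[L [X [X b] * [X b]] :: [L [X [X n] * [X x]]]]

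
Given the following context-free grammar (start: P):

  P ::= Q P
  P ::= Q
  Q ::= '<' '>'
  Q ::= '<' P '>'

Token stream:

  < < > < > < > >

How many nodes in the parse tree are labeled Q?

4

[P [Q < [P [Q < >] [P [Q < >] [P [Q < >]]]] >]]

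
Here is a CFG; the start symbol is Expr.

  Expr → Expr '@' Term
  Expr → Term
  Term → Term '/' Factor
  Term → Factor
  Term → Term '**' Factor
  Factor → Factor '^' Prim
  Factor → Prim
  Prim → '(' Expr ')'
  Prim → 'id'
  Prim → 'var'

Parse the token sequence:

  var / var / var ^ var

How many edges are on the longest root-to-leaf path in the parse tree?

[Expr [Term [Term [Term [Factor [Prim var]]] / [Factor [Prim var]]] / [Factor [Factor [Prim var]] ^ [Prim var]]]]

6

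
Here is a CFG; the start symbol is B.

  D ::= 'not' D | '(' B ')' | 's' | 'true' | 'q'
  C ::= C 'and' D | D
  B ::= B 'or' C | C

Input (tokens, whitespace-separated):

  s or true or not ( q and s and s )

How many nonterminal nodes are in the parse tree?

17

[B [B [B [C [D s]]] or [C [D true]]] or [C [D not [D ( [B [C [C [C [D q]] and [D s]] and [D s]]] )]]]]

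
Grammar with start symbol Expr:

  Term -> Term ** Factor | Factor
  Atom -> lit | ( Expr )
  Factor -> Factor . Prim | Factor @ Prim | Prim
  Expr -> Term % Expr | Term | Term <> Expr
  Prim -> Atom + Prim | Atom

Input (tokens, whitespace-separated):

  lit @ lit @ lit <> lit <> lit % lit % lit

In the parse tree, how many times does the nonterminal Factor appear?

7

[Expr [Term [Factor [Factor [Factor [Prim [Atom lit]]] @ [Prim [Atom lit]]] @ [Prim [Atom lit]]]] <> [Expr [Term [Factor [Prim [Atom lit]]]] <> [Expr [Term [Factor [Prim [Atom lit]]]] % [Expr [Term [Factor [Prim [Atom lit]]]] % [Expr [Term [Factor [Prim [Atom lit]]]]]]]]]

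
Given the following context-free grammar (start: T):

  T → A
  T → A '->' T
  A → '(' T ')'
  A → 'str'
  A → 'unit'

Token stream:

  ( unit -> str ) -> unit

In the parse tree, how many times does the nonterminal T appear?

[T [A ( [T [A unit] -> [T [A str]]] )] -> [T [A unit]]]

4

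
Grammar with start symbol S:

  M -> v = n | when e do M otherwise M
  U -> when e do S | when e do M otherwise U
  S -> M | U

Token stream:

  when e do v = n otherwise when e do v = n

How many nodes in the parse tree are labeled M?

2

[S [U when e do [M v = n] otherwise [U when e do [S [M v = n]]]]]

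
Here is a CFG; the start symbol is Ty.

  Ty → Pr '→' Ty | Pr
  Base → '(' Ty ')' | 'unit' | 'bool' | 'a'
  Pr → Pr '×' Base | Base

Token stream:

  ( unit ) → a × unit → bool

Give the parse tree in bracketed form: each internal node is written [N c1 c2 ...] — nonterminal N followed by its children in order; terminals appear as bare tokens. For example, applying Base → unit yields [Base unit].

Ty
Pr → Ty
Base → Ty
( Ty ) → Ty
( Pr ) → Ty
( Base ) → Ty
( unit ) → Ty
( unit ) → Pr → Ty
( unit ) → Pr × Base → Ty
( unit ) → Base × Base → Ty
( unit ) → a × Base → Ty
( unit ) → a × unit → Ty
( unit ) → a × unit → Pr
( unit ) → a × unit → Base
( unit ) → a × unit → bool

[Ty [Pr [Base ( [Ty [Pr [Base unit]]] )]] → [Ty [Pr [Pr [Base a]] × [Base unit]] → [Ty [Pr [Base bool]]]]]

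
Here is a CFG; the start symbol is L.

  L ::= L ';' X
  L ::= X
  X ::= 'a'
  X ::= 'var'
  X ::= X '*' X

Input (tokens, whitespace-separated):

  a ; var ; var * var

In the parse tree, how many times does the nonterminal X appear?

[L [L [L [X a]] ; [X var]] ; [X [X var] * [X var]]]

5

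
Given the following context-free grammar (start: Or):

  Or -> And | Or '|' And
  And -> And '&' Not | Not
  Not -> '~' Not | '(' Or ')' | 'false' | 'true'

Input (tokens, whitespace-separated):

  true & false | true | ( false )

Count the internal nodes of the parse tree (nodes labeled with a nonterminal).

14

[Or [Or [Or [And [And [Not true]] & [Not false]]] | [And [Not true]]] | [And [Not ( [Or [And [Not false]]] )]]]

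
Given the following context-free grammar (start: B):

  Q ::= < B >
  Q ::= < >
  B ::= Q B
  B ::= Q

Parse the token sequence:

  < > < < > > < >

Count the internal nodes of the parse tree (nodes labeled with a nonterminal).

[B [Q < >] [B [Q < [B [Q < >]] >] [B [Q < >]]]]

8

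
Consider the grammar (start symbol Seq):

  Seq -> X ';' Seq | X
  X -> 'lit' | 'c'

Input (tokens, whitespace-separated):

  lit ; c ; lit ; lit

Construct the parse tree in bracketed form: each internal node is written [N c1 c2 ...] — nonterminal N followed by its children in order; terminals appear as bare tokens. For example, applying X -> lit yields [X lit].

[Seq [X lit] ; [Seq [X c] ; [Seq [X lit] ; [Seq [X lit]]]]]

Seq
X ; Seq
lit ; Seq
lit ; X ; Seq
lit ; c ; Seq
lit ; c ; X ; Seq
lit ; c ; lit ; Seq
lit ; c ; lit ; X
lit ; c ; lit ; lit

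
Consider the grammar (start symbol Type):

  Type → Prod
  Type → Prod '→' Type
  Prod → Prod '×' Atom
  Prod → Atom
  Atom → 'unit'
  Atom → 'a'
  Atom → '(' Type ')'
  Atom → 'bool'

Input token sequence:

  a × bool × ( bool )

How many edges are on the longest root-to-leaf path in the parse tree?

6

[Type [Prod [Prod [Prod [Atom a]] × [Atom bool]] × [Atom ( [Type [Prod [Atom bool]]] )]]]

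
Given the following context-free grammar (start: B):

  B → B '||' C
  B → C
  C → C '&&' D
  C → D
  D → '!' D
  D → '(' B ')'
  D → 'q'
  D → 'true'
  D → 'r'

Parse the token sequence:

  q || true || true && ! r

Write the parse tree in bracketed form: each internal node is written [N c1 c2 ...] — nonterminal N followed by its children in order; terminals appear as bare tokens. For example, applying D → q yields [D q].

[B [B [B [C [D q]]] || [C [D true]]] || [C [C [D true]] && [D ! [D r]]]]

B
B || C
B || C || C
C || C || C
D || C || C
q || C || C
q || D || C
q || true || C
q || true || C && D
q || true || D && D
q || true || true && D
q || true || true && ! D
q || true || true && ! r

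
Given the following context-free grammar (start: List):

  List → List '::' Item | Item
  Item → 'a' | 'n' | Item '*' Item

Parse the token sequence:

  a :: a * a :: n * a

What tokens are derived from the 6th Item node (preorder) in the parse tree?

[List [List [List [Item a]] :: [Item [Item a] * [Item a]]] :: [Item [Item n] * [Item a]]]

n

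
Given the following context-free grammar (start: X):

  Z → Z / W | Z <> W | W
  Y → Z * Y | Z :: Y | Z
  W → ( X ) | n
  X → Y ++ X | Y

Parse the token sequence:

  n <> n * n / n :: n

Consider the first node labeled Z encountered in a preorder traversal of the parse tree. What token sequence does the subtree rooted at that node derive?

n <> n

[X [Y [Z [Z [W n]] <> [W n]] * [Y [Z [Z [W n]] / [W n]] :: [Y [Z [W n]]]]]]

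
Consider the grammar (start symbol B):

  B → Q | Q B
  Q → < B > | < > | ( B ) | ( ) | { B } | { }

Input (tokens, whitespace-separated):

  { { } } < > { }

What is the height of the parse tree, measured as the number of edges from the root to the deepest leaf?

4

[B [Q { [B [Q { }]] }] [B [Q < >] [B [Q { }]]]]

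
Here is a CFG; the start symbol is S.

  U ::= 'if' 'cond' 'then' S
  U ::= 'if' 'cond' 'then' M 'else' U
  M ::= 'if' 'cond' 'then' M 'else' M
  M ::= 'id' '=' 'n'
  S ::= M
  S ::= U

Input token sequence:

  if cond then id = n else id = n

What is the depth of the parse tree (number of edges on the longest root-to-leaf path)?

[S [M if cond then [M id = n] else [M id = n]]]

3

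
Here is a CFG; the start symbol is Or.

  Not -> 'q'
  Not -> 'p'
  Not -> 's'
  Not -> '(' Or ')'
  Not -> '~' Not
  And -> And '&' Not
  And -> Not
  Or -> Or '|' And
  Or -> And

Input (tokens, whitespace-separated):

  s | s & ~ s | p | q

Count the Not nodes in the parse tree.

[Or [Or [Or [Or [And [Not s]]] | [And [And [Not s]] & [Not ~ [Not s]]]] | [And [Not p]]] | [And [Not q]]]

6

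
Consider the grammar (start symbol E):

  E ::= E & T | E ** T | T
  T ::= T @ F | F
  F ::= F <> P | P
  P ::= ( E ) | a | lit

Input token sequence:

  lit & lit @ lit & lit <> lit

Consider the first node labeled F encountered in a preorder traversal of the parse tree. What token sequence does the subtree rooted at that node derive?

[E [E [E [T [F [P lit]]]] & [T [T [F [P lit]]] @ [F [P lit]]]] & [T [F [F [P lit]] <> [P lit]]]]

lit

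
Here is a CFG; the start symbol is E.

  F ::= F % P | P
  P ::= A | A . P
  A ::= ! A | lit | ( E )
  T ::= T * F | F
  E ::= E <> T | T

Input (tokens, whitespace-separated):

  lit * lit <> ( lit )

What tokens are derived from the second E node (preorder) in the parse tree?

[E [E [T [T [F [P [A lit]]]] * [F [P [A lit]]]]] <> [T [F [P [A ( [E [T [F [P [A lit]]]]] )]]]]]

lit * lit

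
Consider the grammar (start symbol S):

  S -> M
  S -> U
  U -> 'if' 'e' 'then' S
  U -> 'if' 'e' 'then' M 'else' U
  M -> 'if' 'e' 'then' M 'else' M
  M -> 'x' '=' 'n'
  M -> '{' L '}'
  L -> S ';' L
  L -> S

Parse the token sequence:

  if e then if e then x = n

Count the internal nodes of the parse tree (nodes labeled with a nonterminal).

[S [U if e then [S [U if e then [S [M x = n]]]]]]

6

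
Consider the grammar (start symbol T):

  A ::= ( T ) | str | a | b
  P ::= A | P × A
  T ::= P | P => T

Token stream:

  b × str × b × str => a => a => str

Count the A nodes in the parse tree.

7

[T [P [P [P [P [A b]] × [A str]] × [A b]] × [A str]] => [T [P [A a]] => [T [P [A a]] => [T [P [A str]]]]]]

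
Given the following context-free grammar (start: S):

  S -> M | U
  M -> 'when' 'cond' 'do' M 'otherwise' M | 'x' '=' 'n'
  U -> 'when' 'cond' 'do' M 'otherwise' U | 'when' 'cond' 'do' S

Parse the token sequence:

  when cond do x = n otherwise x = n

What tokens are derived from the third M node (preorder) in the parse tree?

[S [M when cond do [M x = n] otherwise [M x = n]]]

x = n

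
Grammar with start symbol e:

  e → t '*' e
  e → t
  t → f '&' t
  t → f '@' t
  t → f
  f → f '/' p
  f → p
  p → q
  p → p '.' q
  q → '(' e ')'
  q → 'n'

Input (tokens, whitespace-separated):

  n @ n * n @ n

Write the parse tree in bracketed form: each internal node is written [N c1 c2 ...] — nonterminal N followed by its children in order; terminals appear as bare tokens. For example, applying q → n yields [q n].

e
t * e
f @ t * e
p @ t * e
q @ t * e
n @ t * e
n @ f * e
n @ p * e
n @ q * e
n @ n * e
n @ n * t
n @ n * f @ t
n @ n * p @ t
n @ n * q @ t
n @ n * n @ t
n @ n * n @ f
n @ n * n @ p
n @ n * n @ q
n @ n * n @ n

[e [t [f [p [q n]]] @ [t [f [p [q n]]]]] * [e [t [f [p [q n]]] @ [t [f [p [q n]]]]]]]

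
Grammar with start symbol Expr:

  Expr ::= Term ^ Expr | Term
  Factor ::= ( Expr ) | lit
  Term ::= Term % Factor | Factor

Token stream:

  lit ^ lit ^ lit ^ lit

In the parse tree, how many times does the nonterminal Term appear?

4

[Expr [Term [Factor lit]] ^ [Expr [Term [Factor lit]] ^ [Expr [Term [Factor lit]] ^ [Expr [Term [Factor lit]]]]]]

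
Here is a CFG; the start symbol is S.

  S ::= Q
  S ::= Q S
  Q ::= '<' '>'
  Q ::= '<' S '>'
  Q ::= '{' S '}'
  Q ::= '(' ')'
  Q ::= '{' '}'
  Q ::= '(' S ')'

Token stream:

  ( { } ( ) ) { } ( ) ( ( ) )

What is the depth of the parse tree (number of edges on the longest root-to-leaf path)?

7

[S [Q ( [S [Q { }] [S [Q ( )]]] )] [S [Q { }] [S [Q ( )] [S [Q ( [S [Q ( )]] )]]]]]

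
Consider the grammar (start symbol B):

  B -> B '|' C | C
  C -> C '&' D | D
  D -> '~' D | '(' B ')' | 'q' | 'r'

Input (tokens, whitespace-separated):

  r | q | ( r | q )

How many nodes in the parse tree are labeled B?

5

[B [B [B [C [D r]]] | [C [D q]]] | [C [D ( [B [B [C [D r]]] | [C [D q]]] )]]]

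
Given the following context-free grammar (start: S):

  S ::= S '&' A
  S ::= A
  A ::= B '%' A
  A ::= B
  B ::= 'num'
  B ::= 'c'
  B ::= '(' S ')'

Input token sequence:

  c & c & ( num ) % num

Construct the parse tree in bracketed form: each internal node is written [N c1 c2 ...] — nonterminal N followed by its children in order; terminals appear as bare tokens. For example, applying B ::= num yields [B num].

[S [S [S [A [B c]]] & [A [B c]]] & [A [B ( [S [A [B num]]] )] % [A [B num]]]]

S
S & A
S & A & A
A & A & A
B & A & A
c & A & A
c & B & A
c & c & A
c & c & B % A
c & c & ( S ) % A
c & c & ( A ) % A
c & c & ( B ) % A
c & c & ( num ) % A
c & c & ( num ) % B
c & c & ( num ) % num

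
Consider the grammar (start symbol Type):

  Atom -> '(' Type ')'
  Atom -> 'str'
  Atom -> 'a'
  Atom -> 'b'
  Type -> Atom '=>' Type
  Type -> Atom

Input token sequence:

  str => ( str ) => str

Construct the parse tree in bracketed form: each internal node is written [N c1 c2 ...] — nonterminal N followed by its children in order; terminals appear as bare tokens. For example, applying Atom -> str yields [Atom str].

[Type [Atom str] => [Type [Atom ( [Type [Atom str]] )] => [Type [Atom str]]]]

Type
Atom => Type
str => Type
str => Atom => Type
str => ( Type ) => Type
str => ( Atom ) => Type
str => ( str ) => Type
str => ( str ) => Atom
str => ( str ) => str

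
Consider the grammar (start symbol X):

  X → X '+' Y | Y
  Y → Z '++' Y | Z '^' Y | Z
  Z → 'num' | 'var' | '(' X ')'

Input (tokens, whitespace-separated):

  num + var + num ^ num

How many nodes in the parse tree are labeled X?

3

[X [X [X [Y [Z num]]] + [Y [Z var]]] + [Y [Z num] ^ [Y [Z num]]]]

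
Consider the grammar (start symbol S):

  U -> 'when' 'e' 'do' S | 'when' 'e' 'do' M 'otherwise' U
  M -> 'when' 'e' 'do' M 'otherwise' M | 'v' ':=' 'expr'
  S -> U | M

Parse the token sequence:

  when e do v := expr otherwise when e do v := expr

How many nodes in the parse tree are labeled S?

2

[S [U when e do [M v := expr] otherwise [U when e do [S [M v := expr]]]]]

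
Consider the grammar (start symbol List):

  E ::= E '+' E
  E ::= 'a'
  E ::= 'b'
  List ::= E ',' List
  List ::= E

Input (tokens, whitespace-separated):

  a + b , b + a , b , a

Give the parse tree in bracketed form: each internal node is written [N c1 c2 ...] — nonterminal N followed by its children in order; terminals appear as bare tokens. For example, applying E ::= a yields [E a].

List
E , List
E + E , List
a + E , List
a + b , List
a + b , E , List
a + b , E + E , List
a + b , b + E , List
a + b , b + a , List
a + b , b + a , E , List
a + b , b + a , b , List
a + b , b + a , b , E
a + b , b + a , b , a

[List [E [E a] + [E b]] , [List [E [E b] + [E a]] , [List [E b] , [List [E a]]]]]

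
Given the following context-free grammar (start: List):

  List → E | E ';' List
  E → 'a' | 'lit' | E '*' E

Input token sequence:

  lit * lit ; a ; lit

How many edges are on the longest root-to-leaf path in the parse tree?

4

[List [E [E lit] * [E lit]] ; [List [E a] ; [List [E lit]]]]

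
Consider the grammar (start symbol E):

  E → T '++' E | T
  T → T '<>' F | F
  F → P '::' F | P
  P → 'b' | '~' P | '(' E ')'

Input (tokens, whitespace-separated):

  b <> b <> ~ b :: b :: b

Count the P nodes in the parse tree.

[E [T [T [T [F [P b]]] <> [F [P b]]] <> [F [P ~ [P b]] :: [F [P b] :: [F [P b]]]]]]

6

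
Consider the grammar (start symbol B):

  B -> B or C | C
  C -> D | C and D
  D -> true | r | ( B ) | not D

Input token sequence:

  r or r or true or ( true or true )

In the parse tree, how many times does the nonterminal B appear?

[B [B [B [B [C [D r]]] or [C [D r]]] or [C [D true]]] or [C [D ( [B [B [C [D true]]] or [C [D true]]] )]]]

6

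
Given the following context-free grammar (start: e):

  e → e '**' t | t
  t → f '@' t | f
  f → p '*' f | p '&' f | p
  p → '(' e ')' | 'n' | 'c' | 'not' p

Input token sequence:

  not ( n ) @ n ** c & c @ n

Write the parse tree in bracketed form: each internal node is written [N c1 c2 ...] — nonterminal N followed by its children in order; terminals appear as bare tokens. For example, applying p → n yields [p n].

[e [e [t [f [p not [p ( [e [t [f [p n]]]] )]]] @ [t [f [p n]]]]] ** [t [f [p c] & [f [p c]]] @ [t [f [p n]]]]]

e
e ** t
t ** t
f @ t ** t
p @ t ** t
not p @ t ** t
not ( e ) @ t ** t
not ( t ) @ t ** t
not ( f ) @ t ** t
not ( p ) @ t ** t
not ( n ) @ t ** t
not ( n ) @ f ** t
not ( n ) @ p ** t
not ( n ) @ n ** t
not ( n ) @ n ** f @ t
not ( n ) @ n ** p & f @ t
not ( n ) @ n ** c & f @ t
not ( n ) @ n ** c & p @ t
not ( n ) @ n ** c & c @ t
not ( n ) @ n ** c & c @ f
not ( n ) @ n ** c & c @ p
not ( n ) @ n ** c & c @ n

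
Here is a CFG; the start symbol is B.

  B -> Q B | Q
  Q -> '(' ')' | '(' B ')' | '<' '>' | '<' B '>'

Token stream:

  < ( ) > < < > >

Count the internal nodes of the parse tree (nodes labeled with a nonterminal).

[B [Q < [B [Q ( )]] >] [B [Q < [B [Q < >]] >]]]

8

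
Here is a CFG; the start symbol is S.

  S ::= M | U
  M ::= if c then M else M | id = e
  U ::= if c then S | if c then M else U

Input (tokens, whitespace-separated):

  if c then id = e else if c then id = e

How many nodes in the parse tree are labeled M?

2

[S [U if c then [M id = e] else [U if c then [S [M id = e]]]]]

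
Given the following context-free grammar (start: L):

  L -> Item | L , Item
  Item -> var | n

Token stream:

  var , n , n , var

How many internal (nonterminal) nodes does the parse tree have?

[L [L [L [L [Item var]] , [Item n]] , [Item n]] , [Item var]]

8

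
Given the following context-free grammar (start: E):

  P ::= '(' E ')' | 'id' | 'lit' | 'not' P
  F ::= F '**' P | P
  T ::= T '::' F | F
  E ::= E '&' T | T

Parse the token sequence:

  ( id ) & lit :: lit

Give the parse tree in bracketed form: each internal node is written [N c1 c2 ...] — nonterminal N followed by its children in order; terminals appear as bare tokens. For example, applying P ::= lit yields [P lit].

E
E & T
T & T
F & T
P & T
( E ) & T
( T ) & T
( F ) & T
( P ) & T
( id ) & T
( id ) & T :: F
( id ) & F :: F
( id ) & P :: F
( id ) & lit :: F
( id ) & lit :: P
( id ) & lit :: lit

[E [E [T [F [P ( [E [T [F [P id]]]] )]]]] & [T [T [F [P lit]]] :: [F [P lit]]]]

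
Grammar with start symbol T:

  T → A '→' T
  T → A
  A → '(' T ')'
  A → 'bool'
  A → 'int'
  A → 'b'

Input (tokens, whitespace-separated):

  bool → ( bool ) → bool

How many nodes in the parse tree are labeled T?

4

[T [A bool] → [T [A ( [T [A bool]] )] → [T [A bool]]]]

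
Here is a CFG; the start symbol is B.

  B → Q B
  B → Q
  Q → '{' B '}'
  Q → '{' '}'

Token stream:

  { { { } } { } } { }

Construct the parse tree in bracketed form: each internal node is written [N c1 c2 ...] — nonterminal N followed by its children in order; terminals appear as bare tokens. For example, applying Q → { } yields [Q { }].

[B [Q { [B [Q { [B [Q { }]] }] [B [Q { }]]] }] [B [Q { }]]]

B
Q B
{ B } B
{ Q B } B
{ { B } B } B
{ { Q } B } B
{ { { } } B } B
{ { { } } Q } B
{ { { } } { } } B
{ { { } } { } } Q
{ { { } } { } } { }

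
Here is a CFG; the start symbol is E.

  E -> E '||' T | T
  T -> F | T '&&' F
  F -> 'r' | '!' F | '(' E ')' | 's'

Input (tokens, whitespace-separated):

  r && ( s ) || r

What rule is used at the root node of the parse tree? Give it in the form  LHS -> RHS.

[E [E [T [T [F r]] && [F ( [E [T [F s]]] )]]] || [T [F r]]]

E -> E '||' T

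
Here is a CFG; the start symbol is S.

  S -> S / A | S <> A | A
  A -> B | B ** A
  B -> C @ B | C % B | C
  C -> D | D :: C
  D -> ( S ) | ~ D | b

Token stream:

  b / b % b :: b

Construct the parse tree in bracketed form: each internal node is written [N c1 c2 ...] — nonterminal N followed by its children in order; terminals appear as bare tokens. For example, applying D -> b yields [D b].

[S [S [A [B [C [D b]]]]] / [A [B [C [D b]] % [B [C [D b] :: [C [D b]]]]]]]

S
S / A
A / A
B / A
C / A
D / A
b / A
b / B
b / C % B
b / D % B
b / b % B
b / b % C
b / b % D :: C
b / b % b :: C
b / b % b :: D
b / b % b :: b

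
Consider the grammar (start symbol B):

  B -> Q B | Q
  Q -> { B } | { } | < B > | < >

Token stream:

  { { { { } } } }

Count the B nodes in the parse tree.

4

[B [Q { [B [Q { [B [Q { [B [Q { }]] }]] }]] }]]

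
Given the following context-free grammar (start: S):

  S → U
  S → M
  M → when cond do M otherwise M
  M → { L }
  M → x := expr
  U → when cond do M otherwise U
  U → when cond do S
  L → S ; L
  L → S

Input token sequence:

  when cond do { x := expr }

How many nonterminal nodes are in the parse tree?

7

[S [U when cond do [S [M { [L [S [M x := expr]]] }]]]]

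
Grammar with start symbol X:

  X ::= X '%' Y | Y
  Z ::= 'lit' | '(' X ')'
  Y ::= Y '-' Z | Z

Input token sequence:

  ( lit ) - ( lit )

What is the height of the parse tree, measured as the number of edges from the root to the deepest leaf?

7

[X [Y [Y [Z ( [X [Y [Z lit]]] )]] - [Z ( [X [Y [Z lit]]] )]]]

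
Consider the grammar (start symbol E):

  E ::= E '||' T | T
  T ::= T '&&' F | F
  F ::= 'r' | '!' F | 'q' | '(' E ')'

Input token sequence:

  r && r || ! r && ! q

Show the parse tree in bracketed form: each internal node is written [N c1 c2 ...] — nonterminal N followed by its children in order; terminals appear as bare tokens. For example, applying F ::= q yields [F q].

[E [E [T [T [F r]] && [F r]]] || [T [T [F ! [F r]]] && [F ! [F q]]]]

E
E || T
T || T
T && F || T
F && F || T
r && F || T
r && r || T
r && r || T && F
r && r || F && F
r && r || ! F && F
r && r || ! r && F
r && r || ! r && ! F
r && r || ! r && ! q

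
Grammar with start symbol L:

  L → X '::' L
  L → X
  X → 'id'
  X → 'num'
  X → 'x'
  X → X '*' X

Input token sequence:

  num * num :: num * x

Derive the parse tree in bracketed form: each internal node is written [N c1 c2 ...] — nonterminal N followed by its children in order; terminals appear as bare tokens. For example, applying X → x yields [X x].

[L [X [X num] * [X num]] :: [L [X [X num] * [X x]]]]

L
X :: L
X * X :: L
num * X :: L
num * num :: L
num * num :: X
num * num :: X * X
num * num :: num * X
num * num :: num * x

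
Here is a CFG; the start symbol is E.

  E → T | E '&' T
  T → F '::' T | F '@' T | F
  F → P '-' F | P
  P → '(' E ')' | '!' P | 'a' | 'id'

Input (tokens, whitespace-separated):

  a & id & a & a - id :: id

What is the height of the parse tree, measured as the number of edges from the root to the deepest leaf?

[E [E [E [E [T [F [P a]]]] & [T [F [P id]]]] & [T [F [P a]]]] & [T [F [P a] - [F [P id]]] :: [T [F [P id]]]]]

7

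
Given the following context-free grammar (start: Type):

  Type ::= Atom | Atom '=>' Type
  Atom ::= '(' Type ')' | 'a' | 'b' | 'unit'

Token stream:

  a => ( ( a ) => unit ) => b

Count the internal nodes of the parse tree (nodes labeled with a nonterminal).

[Type [Atom a] => [Type [Atom ( [Type [Atom ( [Type [Atom a]] )] => [Type [Atom unit]]] )] => [Type [Atom b]]]]

12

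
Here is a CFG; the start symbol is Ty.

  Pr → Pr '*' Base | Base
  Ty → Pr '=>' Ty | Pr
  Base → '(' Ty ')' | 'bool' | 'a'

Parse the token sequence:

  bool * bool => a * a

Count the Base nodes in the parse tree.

[Ty [Pr [Pr [Base bool]] * [Base bool]] => [Ty [Pr [Pr [Base a]] * [Base a]]]]

4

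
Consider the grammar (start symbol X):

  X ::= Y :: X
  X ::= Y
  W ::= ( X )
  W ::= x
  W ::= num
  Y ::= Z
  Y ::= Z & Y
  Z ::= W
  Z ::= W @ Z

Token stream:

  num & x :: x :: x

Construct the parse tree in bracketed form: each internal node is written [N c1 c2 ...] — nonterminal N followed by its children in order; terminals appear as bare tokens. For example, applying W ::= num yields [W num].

X
Y :: X
Z & Y :: X
W & Y :: X
num & Y :: X
num & Z :: X
num & W :: X
num & x :: X
num & x :: Y :: X
num & x :: Z :: X
num & x :: W :: X
num & x :: x :: X
num & x :: x :: Y
num & x :: x :: Z
num & x :: x :: W
num & x :: x :: x

[X [Y [Z [W num]] & [Y [Z [W x]]]] :: [X [Y [Z [W x]]] :: [X [Y [Z [W x]]]]]]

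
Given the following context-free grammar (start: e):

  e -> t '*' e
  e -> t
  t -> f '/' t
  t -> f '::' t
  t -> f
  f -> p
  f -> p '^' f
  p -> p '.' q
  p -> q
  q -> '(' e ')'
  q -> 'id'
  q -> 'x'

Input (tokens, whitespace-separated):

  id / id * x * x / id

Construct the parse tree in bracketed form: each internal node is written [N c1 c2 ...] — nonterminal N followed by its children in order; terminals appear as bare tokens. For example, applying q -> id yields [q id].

[e [t [f [p [q id]]] / [t [f [p [q id]]]]] * [e [t [f [p [q x]]]] * [e [t [f [p [q x]]] / [t [f [p [q id]]]]]]]]

e
t * e
f / t * e
p / t * e
q / t * e
id / t * e
id / f * e
id / p * e
id / q * e
id / id * e
id / id * t * e
id / id * f * e
id / id * p * e
id / id * q * e
id / id * x * e
id / id * x * t
id / id * x * f / t
id / id * x * p / t
id / id * x * q / t
id / id * x * x / t
id / id * x * x / f
id / id * x * x / p
id / id * x * x / q
id / id * x * x / id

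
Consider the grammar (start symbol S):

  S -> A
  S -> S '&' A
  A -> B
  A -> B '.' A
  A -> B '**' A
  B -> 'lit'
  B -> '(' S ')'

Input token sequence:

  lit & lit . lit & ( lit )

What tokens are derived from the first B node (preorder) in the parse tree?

[S [S [S [A [B lit]]] & [A [B lit] . [A [B lit]]]] & [A [B ( [S [A [B lit]]] )]]]

lit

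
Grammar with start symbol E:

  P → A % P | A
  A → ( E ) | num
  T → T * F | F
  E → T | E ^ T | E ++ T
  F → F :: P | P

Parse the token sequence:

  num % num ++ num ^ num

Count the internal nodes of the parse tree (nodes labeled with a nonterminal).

[E [E [E [T [F [P [A num] % [P [A num]]]]]] ++ [T [F [P [A num]]]]] ^ [T [F [P [A num]]]]]

17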